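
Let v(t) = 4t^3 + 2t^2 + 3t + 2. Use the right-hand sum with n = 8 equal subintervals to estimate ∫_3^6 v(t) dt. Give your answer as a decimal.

Δt = (6 − 3)/8 = 0.375.
Right endpoints: 3.375, 3.75, 4.125, 4.5, 4.875, 5.25, 5.625, 6.
v(3.375) = 188.6796875, v(3.75) = 252.3125, v(4.125) = 329.1640625, v(4.5) = 420.5, v(4.875) = 527.5859375, v(5.25) = 651.6875, v(5.625) = 794.0703125, v(6) = 956.
Sum = Δt · [v(3.375) + v(3.75) + v(4.125) + ...].
Sum = 1545.

1545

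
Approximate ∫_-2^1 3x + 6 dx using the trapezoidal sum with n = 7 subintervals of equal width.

13.5

Δx = (1 − (-2))/7 = 3/7.
f(-2) = 0, f(-11/7) = 9/7, f(-8/7) = 18/7, f(-5/7) = 27/7, f(-2/7) = 36/7, f(1/7) = 45/7, f(4/7) = 54/7, f(1) = 9.
T_7 = (Δx/2)·[f(x_0) + 2f(x_1) + ... + 2f(x_{6}) + f(x_7)].
Sum = 13.5.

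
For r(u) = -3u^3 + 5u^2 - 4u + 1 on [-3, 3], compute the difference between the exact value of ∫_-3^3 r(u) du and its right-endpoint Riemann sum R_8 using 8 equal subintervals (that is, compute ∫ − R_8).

66.9375

Exact integral: ∫_-3^3 r(u) du = 96.
R_8 = 29.0625.
Error = 96 − 29.0625 = 66.9375.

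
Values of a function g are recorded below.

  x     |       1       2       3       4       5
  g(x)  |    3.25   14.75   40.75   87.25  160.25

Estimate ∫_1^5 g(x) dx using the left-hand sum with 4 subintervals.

Δx = 1.
Sum = 1·[3.25 + 14.75 + 40.75 + 87.25] = 146.

146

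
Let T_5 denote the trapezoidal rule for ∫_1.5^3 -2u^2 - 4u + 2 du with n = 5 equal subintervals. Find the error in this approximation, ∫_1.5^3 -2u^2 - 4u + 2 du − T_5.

0.045

Exact integral: ∫_1.5^3 f(u) du = -26.25.
T_5 = -26.295.
Error = -26.25 − (-26.295) = 0.045.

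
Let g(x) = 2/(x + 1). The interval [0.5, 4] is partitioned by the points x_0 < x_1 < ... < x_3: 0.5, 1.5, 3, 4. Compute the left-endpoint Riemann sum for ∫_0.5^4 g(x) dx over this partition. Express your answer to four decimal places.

Subinterval widths: 1, 1.5, 1.
Left endpoints: 0.5, 1.5, 3.
g(0.5) = 4/3, g(1.5) = 0.8, g(3) = 0.5.
Sum = Σ Δx_i · g(x_i).
Sum ≈ 3.0333.

3.0333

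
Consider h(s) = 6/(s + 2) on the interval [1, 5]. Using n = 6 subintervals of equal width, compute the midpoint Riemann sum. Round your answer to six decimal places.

Δs = (5 − 1)/6 = 2/3.
Midpoints: 4/3, 2, 8/3, 10/3, 4, 14/3.
h(4/3) = 1.8, h(2) = 1.5, h(8/3) = 9/7, h(10/3) = 1.125, h(4) = 1, h(14/3) = 0.9.
Sum = Δs · [h(4/3) + h(2) + h(8/3) + ...].
Sum ≈ 5.073810.

5.073810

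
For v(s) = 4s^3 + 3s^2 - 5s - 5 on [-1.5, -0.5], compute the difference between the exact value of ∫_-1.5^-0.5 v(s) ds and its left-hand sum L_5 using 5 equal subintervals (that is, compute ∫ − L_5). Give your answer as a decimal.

Exact integral: ∫_-1.5^-0.5 v(s) ds = -1.75.
L_5 = -2.01.
Error = -1.75 − (-2.01) = 0.26.

0.26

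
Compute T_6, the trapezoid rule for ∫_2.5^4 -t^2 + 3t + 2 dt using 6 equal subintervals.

Δt = (4 − 2.5)/6 = 0.25.
f(2.5) = 3.25, f(2.75) = 2.6875, f(3) = 2, f(3.25) = 1.1875, f(3.5) = 0.25, f(3.75) = -0.8125, f(4) = -2.
T_6 = (Δt/2)·[f(t_0) + 2f(t_1) + ... + 2f(t_{5}) + f(t_6)].
Sum = 1.484375.

1.484375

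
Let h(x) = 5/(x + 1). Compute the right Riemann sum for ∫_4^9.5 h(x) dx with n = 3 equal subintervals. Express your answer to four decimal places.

Δx = (9.5 − 4)/3 = 11/6.
Right endpoints: 35/6, 23/3, 9.5.
h(35/6) = 30/41, h(23/3) = 15/26, h(9.5) = 10/21.
Sum = Δx · [h(35/6) + h(23/3) + h(9.5)].
Sum ≈ 3.2722.

3.2722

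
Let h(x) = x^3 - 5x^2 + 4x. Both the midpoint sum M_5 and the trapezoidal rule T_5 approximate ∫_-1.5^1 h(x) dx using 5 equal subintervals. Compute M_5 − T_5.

0.8984375

M_5 = -10.5078125.
T_5 = -11.40625.
M_5 − T_5 = 0.8984375.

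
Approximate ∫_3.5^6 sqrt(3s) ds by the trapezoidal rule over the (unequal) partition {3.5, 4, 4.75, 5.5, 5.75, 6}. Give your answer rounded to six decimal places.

Subinterval widths: 0.5, 0.75, 0.75, 0.25, 0.25.
f(3.5) ≈ 3.240370, f(4) ≈ 3.464102, f(4.75) ≈ 3.774917, f(5.5) ≈ 4.062019, f(5.75) ≈ 4.153312, f(6) ≈ 4.242641.
On each subinterval the trapezoid contributes (Δs_i/2)·[f(s_{i-1}) + f(s_i)].
Sum ≈ 9.406012.

9.406012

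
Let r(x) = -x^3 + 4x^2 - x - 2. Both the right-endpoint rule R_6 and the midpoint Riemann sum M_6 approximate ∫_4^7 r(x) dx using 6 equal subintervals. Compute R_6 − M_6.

-39.84375

R_6 = -225.8125.
M_6 = -185.96875.
R_6 − M_6 = -39.84375.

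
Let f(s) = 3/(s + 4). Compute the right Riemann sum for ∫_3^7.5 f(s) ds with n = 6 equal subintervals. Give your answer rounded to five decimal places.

Δs = (7.5 − 3)/6 = 0.75.
Right endpoints: 3.75, 4.5, 5.25, 6, 6.75, 7.5.
f(3.75) = 12/31, f(4.5) = 6/17, f(5.25) = 12/37, f(6) = 0.3, f(6.75) = 12/43, f(7.5) = 6/23.
Sum = Δs · [f(3.75) + f(4.5) + f(5.25) + ...].
Sum ≈ 1.42823.

1.42823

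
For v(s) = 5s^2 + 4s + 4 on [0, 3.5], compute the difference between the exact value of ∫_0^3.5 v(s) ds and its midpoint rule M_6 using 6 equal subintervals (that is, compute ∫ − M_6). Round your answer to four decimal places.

Exact integral: ∫_0^3.5 v(s) ds ≈ 109.958333.
M_6 ≈ 109.462095.
Error ≈ 109.958333 − 109.462095 ≈ 0.4962.

0.4962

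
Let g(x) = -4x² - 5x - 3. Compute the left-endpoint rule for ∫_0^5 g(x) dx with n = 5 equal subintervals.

Δx = (5 − 0)/5 = 1.
Left endpoints: 0, 1, 2, 3, 4.
g(0) = -3, g(1) = -12, g(2) = -29, g(3) = -54, g(4) = -87.
Sum = Δx · [g(0) + g(1) + g(2) + g(3) + g(4)].
Sum = -185.

-185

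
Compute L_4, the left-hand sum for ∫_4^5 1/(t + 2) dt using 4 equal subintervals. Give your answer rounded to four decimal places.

Δt = (5 − 4)/4 = 0.25.
Left endpoints: 4, 4.25, 4.5, 4.75.
f(4) = 1/6, f(4.25) = 0.16, f(4.5) = 2/13, f(4.75) = 4/27.
Sum = Δt · [f(4) + f(4.25) + f(4.5) + f(4.75)].
Sum ≈ 0.1572.

0.1572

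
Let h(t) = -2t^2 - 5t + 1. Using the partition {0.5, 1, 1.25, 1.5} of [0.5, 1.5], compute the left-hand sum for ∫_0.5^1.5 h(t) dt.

-4.59375

Subinterval widths: 0.5, 0.25, 0.25.
Left endpoints: 0.5, 1, 1.25.
h(0.5) = -2, h(1) = -6, h(1.25) = -8.375.
Sum = Σ Δt_i · h(t_i).
Sum = -4.59375.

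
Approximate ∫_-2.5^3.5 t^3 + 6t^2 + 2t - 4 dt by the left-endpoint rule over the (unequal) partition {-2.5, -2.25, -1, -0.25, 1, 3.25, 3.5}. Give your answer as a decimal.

Subinterval widths: 0.25, 1.25, 0.75, 1.25, 2.25, 0.25.
Left endpoints: -2.5, -2.25, -1, -0.25, 1, 3.25.
f(-2.5) = 12.875, f(-2.25) = 10.484375, f(-1) = -1, f(-0.25) = -4.140625, f(1) = 5, f(3.25) = 100.203125.
Sum = Σ Δt_i · f(t_i).
Sum = 46.69921875.

46.69921875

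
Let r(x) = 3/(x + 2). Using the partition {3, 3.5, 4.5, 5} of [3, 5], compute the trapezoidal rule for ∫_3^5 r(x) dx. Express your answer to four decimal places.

1.0124

Subinterval widths: 0.5, 1, 0.5.
r(3) = 0.6, r(3.5) = 6/11, r(4.5) = 6/13, r(5) = 3/7.
On each subinterval the trapezoid contributes (Δx_i/2)·[r(x_{i-1}) + r(x_i)].
Sum ≈ 1.0124.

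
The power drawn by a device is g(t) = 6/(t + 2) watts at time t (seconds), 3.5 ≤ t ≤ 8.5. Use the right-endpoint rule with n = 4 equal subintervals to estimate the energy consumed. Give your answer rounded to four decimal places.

3.5737

Δt = (8.5 − 3.5)/4 = 1.25.
Right endpoints: 4.75, 6, 7.25, 8.5.
g(4.75) = 8/9, g(6) = 0.75, g(7.25) = 24/37, g(8.5) = 4/7.
Sum = Δt · [g(4.75) + g(6) + g(7.25) + g(8.5)].
Sum ≈ 3.5737.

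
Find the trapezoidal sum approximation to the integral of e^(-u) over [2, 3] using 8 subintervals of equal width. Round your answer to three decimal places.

Δu = (3 − 2)/8 = 0.125.
f(2) ≈ 0.135, f(2.125) ≈ 0.119, f(2.25) ≈ 0.105, f(2.375) ≈ 0.093, f(2.5) ≈ 0.082, f(2.625) ≈ 0.072, f(2.75) ≈ 0.064, f(2.875) ≈ 0.056, f(3) ≈ 0.050.
T_8 = (Δu/2)·[f(u_0) + 2f(u_1) + ... + 2f(u_{7}) + f(u_8)].
Sum ≈ 0.086.

0.086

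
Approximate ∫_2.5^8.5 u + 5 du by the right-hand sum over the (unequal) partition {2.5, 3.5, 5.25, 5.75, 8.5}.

68.9375

Subinterval widths: 1, 1.75, 0.5, 2.75.
Right endpoints: 3.5, 5.25, 5.75, 8.5.
f(3.5) = 8.5, f(5.25) = 10.25, f(5.75) = 10.75, f(8.5) = 13.5.
Sum = Σ Δu_i · f(u_i).
Sum = 68.9375.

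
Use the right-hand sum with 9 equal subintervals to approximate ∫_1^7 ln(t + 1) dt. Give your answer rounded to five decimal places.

Δt = (7 − 1)/9 = 2/3.
Right endpoints: 5/3, 7/3, 3, 11/3, 13/3, 5, 17/3, 19/3, 7.
f(5/3) ≈ 0.98083, f(7/3) ≈ 1.20397, f(3) ≈ 1.38629, f(11/3) ≈ 1.54045, f(13/3) ≈ 1.67398, f(5) ≈ 1.79176, f(17/3) ≈ 1.89712, f(19/3) ≈ 1.99243, f(7) ≈ 2.07944.
Sum = Δt · [f(5/3) + f(7/3) + f(3) + ...].
Sum ≈ 9.69751.

9.69751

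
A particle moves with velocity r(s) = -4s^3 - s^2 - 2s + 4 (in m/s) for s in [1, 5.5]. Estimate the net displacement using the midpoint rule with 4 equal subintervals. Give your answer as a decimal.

Δs = (5.5 − 1)/4 = 1.125.
Midpoints: 1.5625, 2.6875, 3.8125, 4.9375.
r(1.5625) = -17229/1024, r(2.6875) = -88311/1024, r(3.8125) = -245577/1024, r(4.9375) = -524019/1024.
Sum = Δs · [r(1.5625) + r(2.6875) + r(3.8125) + r(4.9375)].
Sum = -961.453125.

-961.453125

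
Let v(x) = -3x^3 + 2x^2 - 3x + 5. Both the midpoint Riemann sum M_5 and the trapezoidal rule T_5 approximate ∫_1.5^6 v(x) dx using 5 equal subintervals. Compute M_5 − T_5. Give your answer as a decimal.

28.9321875

M_5 = -844.9340625.
T_5 = -873.86625.
M_5 − T_5 = 28.9321875.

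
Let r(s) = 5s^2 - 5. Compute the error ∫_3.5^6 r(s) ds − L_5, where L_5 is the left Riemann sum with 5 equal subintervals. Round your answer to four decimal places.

29.1667

Exact integral: ∫_3.5^6 r(s) ds ≈ 276.041667.
L_5 = 246.875.
Error ≈ 276.041667 − 246.875 ≈ 29.1667.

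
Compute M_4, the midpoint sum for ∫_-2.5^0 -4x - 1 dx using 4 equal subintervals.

10

Δx = (0 − (-2.5))/4 = 0.625.
Midpoints: -2.1875, -1.5625, -0.9375, -0.3125.
f(-2.1875) = 7.75, f(-1.5625) = 5.25, f(-0.9375) = 2.75, f(-0.3125) = 0.25.
Sum = Δx · [f(-2.1875) + f(-1.5625) + f(-0.9375) + f(-0.3125)].
Sum = 10.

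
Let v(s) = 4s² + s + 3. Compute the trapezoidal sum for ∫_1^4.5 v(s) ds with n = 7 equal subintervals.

140.875

Δs = (4.5 − 1)/7 = 0.5.
v(1) = 8, v(1.5) = 13.5, v(2) = 21, v(2.5) = 30.5, v(3) = 42, v(3.5) = 55.5, v(4) = 71, v(4.5) = 88.5.
T_7 = (Δs/2)·[v(s_0) + 2v(s_1) + ... + 2v(s_{6}) + v(s_7)].
Sum = 140.875.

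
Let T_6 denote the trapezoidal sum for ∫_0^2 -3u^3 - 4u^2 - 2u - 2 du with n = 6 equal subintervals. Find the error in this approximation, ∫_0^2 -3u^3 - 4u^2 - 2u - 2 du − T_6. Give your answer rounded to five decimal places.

0.48148

Exact integral: ∫_0^2 f(u) du ≈ -30.6666667.
T_6 ≈ -31.1481481.
Error ≈ -30.6666667 − (-31.1481481) ≈ 0.48148.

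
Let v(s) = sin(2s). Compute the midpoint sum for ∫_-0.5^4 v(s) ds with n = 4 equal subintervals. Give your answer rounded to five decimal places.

Δs = (4 − (-0.5))/4 = 1.125.
Midpoints: 0.0625, 1.1875, 2.3125, 3.4375.
v(0.0625) ≈ 0.12467, v(1.1875) ≈ 0.69369, v(2.3125) ≈ -0.99618, v(3.4375) ≈ 0.55787.
Sum = Δs · [v(0.0625) + v(1.1875) + v(2.3125) + v(3.4375)].
Sum ≈ 0.42755.

0.42755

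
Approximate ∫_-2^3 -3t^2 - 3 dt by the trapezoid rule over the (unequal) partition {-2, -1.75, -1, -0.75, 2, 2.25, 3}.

Subinterval widths: 0.25, 0.75, 0.25, 2.75, 0.25, 0.75.
f(-2) = -15, f(-1.75) = -12.1875, f(-1) = -6, f(-0.75) = -4.6875, f(2) = -15, f(2.25) = -18.1875, f(3) = -30.
On each subinterval the trapezoid contributes (Δt_i/2)·[f(t_{i-1}) + f(t_i)].
Sum = -60.84375.

-60.84375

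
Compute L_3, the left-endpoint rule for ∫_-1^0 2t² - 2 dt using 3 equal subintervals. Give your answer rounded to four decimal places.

-0.9630

Δt = (0 − (-1))/3 = 1/3.
Left endpoints: -1, -2/3, -1/3.
f(-1) = 0, f(-2/3) = -10/9, f(-1/3) = -16/9.
Sum = Δt · [f(-1) + f(-2/3) + f(-1/3)].
Sum ≈ -0.9630.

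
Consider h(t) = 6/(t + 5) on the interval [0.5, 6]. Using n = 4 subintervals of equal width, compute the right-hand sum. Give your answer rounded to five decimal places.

Δt = (6 − 0.5)/4 = 1.375.
Right endpoints: 1.875, 3.25, 4.625, 6.
h(1.875) = 48/55, h(3.25) = 8/11, h(4.625) = 48/77, h(6) = 6/11.
Sum = Δt · [h(1.875) + h(3.25) + h(4.625) + h(6)].
Sum ≈ 3.80714.

3.80714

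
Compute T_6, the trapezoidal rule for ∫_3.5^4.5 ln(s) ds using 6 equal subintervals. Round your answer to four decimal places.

Δs = (4.5 − 3.5)/6 = 1/6.
f(3.5) ≈ 1.2528, f(11/3) ≈ 1.2993, f(23/6) ≈ 1.3437, f(4) ≈ 1.3863, f(25/6) ≈ 1.4271, f(13/3) ≈ 1.4663, f(4.5) ≈ 1.5041.
T_6 = (Δs/2)·[f(s_0) + 2f(s_1) + ... + 2f(s_{5}) + f(s_6)].
Sum ≈ 1.3835.

1.3835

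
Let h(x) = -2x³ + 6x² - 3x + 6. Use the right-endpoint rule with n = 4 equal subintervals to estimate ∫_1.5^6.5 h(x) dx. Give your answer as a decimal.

-599.375

Δx = (6.5 − 1.5)/4 = 1.25.
Right endpoints: 2.75, 4, 5.25, 6.5.
h(2.75) = 1.53125, h(4) = -38, h(5.25) = -133.78125, h(6.5) = -309.25.
Sum = Δx · [h(2.75) + h(4) + h(5.25) + h(6.5)].
Sum = -599.375.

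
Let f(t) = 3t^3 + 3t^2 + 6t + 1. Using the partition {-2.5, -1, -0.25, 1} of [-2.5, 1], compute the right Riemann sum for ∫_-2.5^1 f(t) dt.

8.48046875

Subinterval widths: 1.5, 0.75, 1.25.
Right endpoints: -1, -0.25, 1.
f(-1) = -5, f(-0.25) = -0.359375, f(1) = 13.
Sum = Σ Δt_i · f(t_i).
Sum = 8.48046875.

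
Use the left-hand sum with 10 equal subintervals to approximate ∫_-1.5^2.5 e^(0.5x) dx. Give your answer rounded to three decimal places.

Δx = (2.5 − (-1.5))/10 = 0.4.
Left endpoints: -1.5, -1.1, -0.7, -0.3, 0.1, 0.5, 0.9, 1.3, 1.7, 2.1.
f(-1.5) ≈ 0.472, f(-1.1) ≈ 0.577, f(-0.7) ≈ 0.705, f(-0.3) ≈ 0.861, f(0.1) ≈ 1.051, f(0.5) ≈ 1.284, f(0.9) ≈ 1.568, f(1.3) ≈ 1.916, f(1.7) ≈ 2.340, f(2.1) ≈ 2.858.
Sum = Δx · [f(-1.5) + f(-1.1) + f(-0.7) + ...].
Sum ≈ 5.452.

5.452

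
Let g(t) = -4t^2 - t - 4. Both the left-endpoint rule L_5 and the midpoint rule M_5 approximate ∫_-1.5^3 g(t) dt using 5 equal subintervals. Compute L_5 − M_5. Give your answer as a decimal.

L_5 = -50.13.
M_5 = -60.66.
L_5 − M_5 = 10.53.

10.53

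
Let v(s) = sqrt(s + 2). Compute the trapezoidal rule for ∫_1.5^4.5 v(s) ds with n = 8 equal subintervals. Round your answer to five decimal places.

Δs = (4.5 − 1.5)/8 = 0.375.
v(1.5) ≈ 1.87083, v(1.875) ≈ 1.96850, v(2.25) ≈ 2.06155, v(2.625) ≈ 2.15058, v(3) ≈ 2.23607, v(3.375) ≈ 2.31840, v(3.75) ≈ 2.39792, v(4.125) ≈ 2.47487, v(4.5) ≈ 2.54951.
T_8 = (Δs/2)·[v(s_0) + 2v(s_1) + ... + 2v(s_{7}) + v(s_8)].
Sum ≈ 6.68178.

6.68178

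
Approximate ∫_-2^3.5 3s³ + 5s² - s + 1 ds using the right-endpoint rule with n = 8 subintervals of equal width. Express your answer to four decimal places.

256.5583

Δs = (3.5 − (-2))/8 = 0.6875.
Right endpoints: -1.3125, -0.625, 0.0625, 0.75, 1.4375, 2.125, 2.8125, 3.5.
f(-1.3125) = 16969/4096, f(-0.625) = 1457/512, f(0.0625) = 3923/4096, f(0.75) = 4.328125, f(1.4375) = 77029/4096, f(2.125) = 25723/512, f(2.8125) = 427951/4096, f(3.5) = 187.375.
Sum = Δs · [f(-1.3125) + f(-0.625) + f(0.0625) + ...].
Sum ≈ 256.5583.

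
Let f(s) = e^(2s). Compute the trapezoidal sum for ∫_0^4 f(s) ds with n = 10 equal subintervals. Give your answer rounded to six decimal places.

1568.609620

Δs = (4 − 0)/10 = 0.4.
f(0) ≈ 1.000000, f(0.4) ≈ 2.225541, f(0.8) ≈ 4.953032, f(1.2) ≈ 11.023176, f(1.6) ≈ 24.532530, f(2) ≈ 54.598150, f(2.4) ≈ 121.510418, f(2.8) ≈ 270.426407, f(3.2) ≈ 601.845038, f(3.6) ≈ 1339.430764, f(4) ≈ 2980.957987.
T_10 = (Δs/2)·[f(s_0) + 2f(s_1) + ... + 2f(s_{9}) + f(s_10)].
Sum ≈ 1568.609620.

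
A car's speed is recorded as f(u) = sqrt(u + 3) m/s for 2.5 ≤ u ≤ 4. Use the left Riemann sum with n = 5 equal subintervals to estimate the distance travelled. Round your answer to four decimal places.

Δu = (4 − 2.5)/5 = 0.3.
Left endpoints: 2.5, 2.8, 3.1, 3.4, 3.7.
f(2.5) ≈ 2.3452, f(2.8) ≈ 2.4083, f(3.1) ≈ 2.4698, f(3.4) ≈ 2.5298, f(3.7) ≈ 2.5884.
Sum = Δu · [f(2.5) + f(2.8) + f(3.1) + f(3.4) + f(3.7)].
Sum ≈ 3.7025.

3.7025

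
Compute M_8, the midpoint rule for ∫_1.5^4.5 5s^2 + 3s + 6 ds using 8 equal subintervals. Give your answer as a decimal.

Δs = (4.5 − 1.5)/8 = 0.375.
Midpoints: 1.6875, 2.0625, 2.4375, 2.8125, 3.1875, 3.5625, 3.9375, 4.3125.
f(1.6875) = 25.30078125, f(2.0625) = 33.45703125, f(2.4375) = 43.01953125, f(2.8125) = 53.98828125, f(3.1875) = 66.36328125, f(3.5625) = 80.14453125, f(3.9375) = 95.33203125, f(4.3125) = 111.92578125.
Sum = Δs · [f(1.6875) + f(2.0625) + f(2.4375) + ...].
Sum = 191.07421875.

191.07421875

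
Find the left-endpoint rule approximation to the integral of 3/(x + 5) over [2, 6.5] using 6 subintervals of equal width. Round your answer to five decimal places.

1.55400

Δx = (6.5 − 2)/6 = 0.75.
Left endpoints: 2, 2.75, 3.5, 4.25, 5, 5.75.
f(2) = 3/7, f(2.75) = 12/31, f(3.5) = 6/17, f(4.25) = 12/37, f(5) = 0.3, f(5.75) = 12/43.
Sum = Δx · [f(2) + f(2.75) + f(3.5) + ...].
Sum ≈ 1.55400.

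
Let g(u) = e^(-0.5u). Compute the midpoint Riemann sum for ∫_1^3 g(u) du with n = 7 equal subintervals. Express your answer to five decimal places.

Δu = (3 − 1)/7 = 2/7.
Midpoints: 8/7, 10/7, 12/7, 2, 16/7, 18/7, 20/7.
g(8/7) ≈ 0.56472, g(10/7) ≈ 0.48954, g(12/7) ≈ 0.42437, g(2) ≈ 0.36788, g(16/7) ≈ 0.31891, g(18/7) ≈ 0.27645, g(20/7) ≈ 0.23965.
Sum = Δu · [g(8/7) + g(10/7) + g(12/7) + ...].
Sum ≈ 0.76615.

0.76615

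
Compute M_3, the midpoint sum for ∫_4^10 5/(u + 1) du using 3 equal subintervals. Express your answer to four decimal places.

3.9167

Δu = (10 − 4)/3 = 2.
Midpoints: 5, 7, 9.
f(5) = 5/6, f(7) = 0.625, f(9) = 0.5.
Sum = Δu · [f(5) + f(7) + f(9)].
Sum ≈ 3.9167.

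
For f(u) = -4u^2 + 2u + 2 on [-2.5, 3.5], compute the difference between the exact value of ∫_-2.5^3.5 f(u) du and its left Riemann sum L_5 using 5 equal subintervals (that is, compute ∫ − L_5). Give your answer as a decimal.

-1.44

Exact integral: ∫_-2.5^3.5 f(u) du = -60.
L_5 = -58.56.
Error = -60 − (-58.56) = -1.44.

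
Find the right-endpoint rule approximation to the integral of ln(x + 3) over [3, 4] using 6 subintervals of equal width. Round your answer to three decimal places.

Δx = (4 − 3)/6 = 1/6.
Right endpoints: 19/6, 10/3, 3.5, 11/3, 23/6, 4.
f(19/6) ≈ 1.819, f(10/3) ≈ 1.846, f(3.5) ≈ 1.872, f(11/3) ≈ 1.897, f(23/6) ≈ 1.922, f(4) ≈ 1.946.
Sum = Δx · [f(19/6) + f(10/3) + f(3.5) + ...].
Sum ≈ 1.884.

1.884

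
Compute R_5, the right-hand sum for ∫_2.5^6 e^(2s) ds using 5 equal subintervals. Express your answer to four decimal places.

Δs = (6 − 2.5)/5 = 0.7.
Right endpoints: 3.2, 3.9, 4.6, 5.3, 6.
f(3.2) ≈ 601.8450, f(3.9) ≈ 2440.6020, f(4.6) ≈ 9897.1291, f(5.3) ≈ 40134.8374, f(6) ≈ 162754.7914.
Sum = Δs · [f(3.2) + f(3.9) + f(4.6) + f(5.3) + f(6)].
Sum ≈ 151080.4434.

151080.4434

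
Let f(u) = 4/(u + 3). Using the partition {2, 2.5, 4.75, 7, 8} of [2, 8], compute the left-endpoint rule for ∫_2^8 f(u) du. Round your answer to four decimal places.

Subinterval widths: 0.5, 2.25, 2.25, 1.
Left endpoints: 2, 2.5, 4.75, 7.
f(2) = 0.8, f(2.5) = 8/11, f(4.75) = 16/31, f(7) = 0.4.
Sum = Σ Δu_i · f(u_i).
Sum ≈ 3.5977.

3.5977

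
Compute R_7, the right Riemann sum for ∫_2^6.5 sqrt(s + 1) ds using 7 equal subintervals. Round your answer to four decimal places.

Δs = (6.5 − 2)/7 = 9/14.
Right endpoints: 37/14, 23/7, 55/14, 32/7, 73/14, 41/7, 6.5.
f(37/14) ≈ 1.9086, f(23/7) ≈ 2.0702, f(55/14) ≈ 2.2200, f(32/7) ≈ 2.3604, f(73/14) ≈ 2.4928, f(41/7) ≈ 2.6186, f(6.5) ≈ 2.7386.
Sum = Δs · [f(37/14) + f(23/7) + f(55/14) + ...].
Sum ≈ 10.5489.

10.5489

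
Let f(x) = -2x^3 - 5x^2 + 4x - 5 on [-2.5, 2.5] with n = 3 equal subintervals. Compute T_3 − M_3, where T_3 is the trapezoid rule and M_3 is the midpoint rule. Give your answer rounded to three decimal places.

-17.361

T_3 ≈ -88.65741.
M_3 ≈ -71.29630.
T_3 − M_3 ≈ -17.361.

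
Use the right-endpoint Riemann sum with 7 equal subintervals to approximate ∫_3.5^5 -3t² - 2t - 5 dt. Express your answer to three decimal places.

Δt = (5 − 3.5)/7 = 3/14.
Right endpoints: 26/7, 55/14, 29/7, 61/14, 32/7, 67/14, 5.
f(26/7) = -2637/49, f(55/14) = -11595/196, f(29/7) = -3174/49, f(61/14) = -13851/196, f(32/7) = -3765/49, f(67/14) = -16323/196, f(5) = -90.
Sum = Δt · [f(26/7) + f(55/14) + f(29/7) + ...].
Sum ≈ -106.829.

-106.829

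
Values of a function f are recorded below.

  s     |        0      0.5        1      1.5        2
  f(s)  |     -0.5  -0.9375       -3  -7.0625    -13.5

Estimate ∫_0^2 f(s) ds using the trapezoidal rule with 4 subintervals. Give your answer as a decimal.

Δs = 0.5.
T_4 = (0.5/2)·[(-0.5) + 2·(-0.9375) + 2·(-3) + 2·(-7.0625) + (-13.5)] = -9.

-9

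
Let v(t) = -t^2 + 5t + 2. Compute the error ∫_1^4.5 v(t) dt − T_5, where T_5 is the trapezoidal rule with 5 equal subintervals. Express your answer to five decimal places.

0.28583

Exact integral: ∫_1^4.5 v(t) dt ≈ 25.0833333.
T_5 = 24.7975.
Error ≈ 25.0833333 − 24.7975 ≈ 0.28583.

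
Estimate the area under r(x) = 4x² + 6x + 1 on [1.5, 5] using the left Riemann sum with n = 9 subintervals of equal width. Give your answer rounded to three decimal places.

Δx = (5 − 1.5)/9 = 7/18.
Left endpoints: 1.5, 17/9, 41/18, 8/3, 55/18, 31/9, 23/6, 38/9, 83/18.
r(1.5) = 19, r(17/9) = 2155/81, r(41/18) = 2869/81, r(8/3) = 409/9, r(55/18) = 4591/81, r(31/9) = 5599/81, r(23/6) = 745/9, r(38/9) = 7909/81, r(83/18) = 9211/81.
Sum = Δx · [r(1.5) + r(17/9) + r(41/18) + ...].
Sum ≈ 212.492.

212.492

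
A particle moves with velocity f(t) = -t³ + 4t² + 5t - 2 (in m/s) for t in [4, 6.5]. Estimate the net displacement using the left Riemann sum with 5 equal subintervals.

Δt = (6.5 − 4)/5 = 0.5.
Left endpoints: 4, 4.5, 5, 5.5, 6.
f(4) = 18, f(4.5) = 10.375, f(5) = -2, f(5.5) = -19.875, f(6) = -44.
Sum = Δt · [f(4) + f(4.5) + f(5) + f(5.5) + f(6)].
Sum = -18.75.

-18.75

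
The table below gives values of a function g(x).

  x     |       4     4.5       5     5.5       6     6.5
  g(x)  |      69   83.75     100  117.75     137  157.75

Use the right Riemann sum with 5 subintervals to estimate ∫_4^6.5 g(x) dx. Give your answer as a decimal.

298.125

Δx = 0.5.
Sum = 0.5·[83.75 + 100 + 117.75 + 137 + 157.75] = 298.125.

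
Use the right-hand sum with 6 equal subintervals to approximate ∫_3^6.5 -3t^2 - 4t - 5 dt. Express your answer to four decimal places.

Δt = (6.5 − 3)/6 = 7/12.
Right endpoints: 43/12, 25/6, 4.75, 16/3, 71/12, 6.5.
f(43/12) = -2777/48, f(25/6) = -73.75, f(4.75) = -91.6875, f(16/3) = -335/3, f(71/12) = -133.6875, f(6.5) = -157.75.
Sum = Δt · [f(43/12) + f(25/6) + f(4.75) + ...].
Sum ≈ -365.3976.

-365.3976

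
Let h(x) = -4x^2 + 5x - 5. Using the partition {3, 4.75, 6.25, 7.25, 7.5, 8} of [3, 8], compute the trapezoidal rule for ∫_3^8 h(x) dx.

Subinterval widths: 1.75, 1.5, 1, 0.25, 0.5.
h(3) = -26, h(4.75) = -71.5, h(6.25) = -130, h(7.25) = -179, h(7.5) = -192.5, h(8) = -221.
On each subinterval the trapezoid contributes (Δx_i/2)·[h(x_{i-1}) + h(x_i)].
Sum = -540.75.

-540.75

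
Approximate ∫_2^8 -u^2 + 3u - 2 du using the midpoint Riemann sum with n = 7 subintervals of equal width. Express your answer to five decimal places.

-89.63265

Δu = (8 − 2)/7 = 6/7.
Midpoints: 17/7, 23/7, 29/7, 5, 41/7, 47/7, 53/7.
f(17/7) = -30/49, f(23/7) = -144/49, f(29/7) = -330/49, f(5) = -12, f(41/7) = -918/49, f(47/7) = -1320/49, f(53/7) = -1794/49.
Sum = Δu · [f(17/7) + f(23/7) + f(29/7) + ...].
Sum ≈ -89.63265.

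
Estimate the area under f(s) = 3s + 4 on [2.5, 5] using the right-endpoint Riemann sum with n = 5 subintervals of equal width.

40

Δs = (5 − 2.5)/5 = 0.5.
Right endpoints: 3, 3.5, 4, 4.5, 5.
f(3) = 13, f(3.5) = 14.5, f(4) = 16, f(4.5) = 17.5, f(5) = 19.
Sum = Δs · [f(3) + f(3.5) + f(4) + f(4.5) + f(5)].
Sum = 40.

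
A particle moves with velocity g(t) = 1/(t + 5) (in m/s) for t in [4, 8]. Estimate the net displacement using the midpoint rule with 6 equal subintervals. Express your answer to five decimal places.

0.36761

Δt = (8 − 4)/6 = 2/3.
Midpoints: 13/3, 5, 17/3, 19/3, 7, 23/3.
g(13/3) = 3/28, g(5) = 0.1, g(17/3) = 0.09375, g(19/3) = 3/34, g(7) = 1/12, g(23/3) = 3/38.
Sum = Δt · [g(13/3) + g(5) + g(17/3) + ...].
Sum ≈ 0.36761.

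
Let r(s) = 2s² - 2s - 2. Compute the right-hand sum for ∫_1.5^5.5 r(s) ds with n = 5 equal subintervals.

92.72

Δs = (5.5 − 1.5)/5 = 0.8.
Right endpoints: 2.3, 3.1, 3.9, 4.7, 5.5.
r(2.3) = 3.98, r(3.1) = 11.02, r(3.9) = 20.62, r(4.7) = 32.78, r(5.5) = 47.5.
Sum = Δs · [r(2.3) + r(3.1) + r(3.9) + r(4.7) + r(5.5)].
Sum = 92.72.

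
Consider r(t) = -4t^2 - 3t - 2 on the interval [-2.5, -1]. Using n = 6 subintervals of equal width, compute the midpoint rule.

-14.59375

Δt = (-1 − (-2.5))/6 = 0.25.
Midpoints: -2.375, -2.125, -1.875, -1.625, -1.375, -1.125.
r(-2.375) = -17.4375, r(-2.125) = -13.6875, r(-1.875) = -10.4375, r(-1.625) = -7.6875, r(-1.375) = -5.4375, r(-1.125) = -3.6875.
Sum = Δt · [r(-2.375) + r(-2.125) + r(-1.875) + ...].
Sum = -14.59375.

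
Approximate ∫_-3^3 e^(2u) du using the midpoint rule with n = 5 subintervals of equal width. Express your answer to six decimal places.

Δu = (3 − (-3))/5 = 1.2.
Midpoints: -2.4, -1.2, 0, 1.2, 2.4.
f(-2.4) ≈ 0.008230, f(-1.2) ≈ 0.090718, f(0) ≈ 1.000000, f(1.2) ≈ 11.023176, f(2.4) ≈ 121.510418.
Sum = Δu · [f(-2.4) + f(-1.2) + f(0) + f(1.2) + f(2.4)].
Sum ≈ 160.359050.

160.359050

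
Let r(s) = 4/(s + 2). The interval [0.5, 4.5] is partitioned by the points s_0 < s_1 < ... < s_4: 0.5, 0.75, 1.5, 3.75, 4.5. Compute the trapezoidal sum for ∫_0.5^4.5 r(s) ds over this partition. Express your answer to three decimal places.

3.916

Subinterval widths: 0.25, 0.75, 2.25, 0.75.
r(0.5) = 1.6, r(0.75) = 16/11, r(1.5) = 8/7, r(3.75) = 16/23, r(4.5) = 8/13.
On each subinterval the trapezoid contributes (Δs_i/2)·[r(s_{i-1}) + r(s_i)].
Sum ≈ 3.916.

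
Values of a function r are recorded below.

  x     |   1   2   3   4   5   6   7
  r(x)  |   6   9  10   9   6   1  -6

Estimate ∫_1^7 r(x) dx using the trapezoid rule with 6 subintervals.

Δx = 1.
T_6 = (1/2)·[6 + 2·9 + 2·10 + 2·9 + 2·6 + 2·1 + (-6)] = 35.

35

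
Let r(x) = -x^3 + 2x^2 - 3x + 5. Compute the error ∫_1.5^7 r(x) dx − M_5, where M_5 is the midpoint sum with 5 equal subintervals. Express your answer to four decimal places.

-5.9618

Exact integral: ∫_1.5^7 r(x) dx ≈ -415.192708.
M_5 = -409.2309375.
Error ≈ -415.192708 − (-409.2309375) ≈ -5.9618.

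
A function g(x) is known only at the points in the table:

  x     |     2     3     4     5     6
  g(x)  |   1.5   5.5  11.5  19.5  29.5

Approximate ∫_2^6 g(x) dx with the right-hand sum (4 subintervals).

Δx = 1.
Sum = 1·[5.5 + 11.5 + 19.5 + 29.5] = 66.

66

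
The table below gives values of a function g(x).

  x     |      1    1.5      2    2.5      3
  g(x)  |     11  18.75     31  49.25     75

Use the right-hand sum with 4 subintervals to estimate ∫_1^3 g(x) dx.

87

Δx = 0.5.
Sum = 0.5·[18.75 + 31 + 49.25 + 75] = 87.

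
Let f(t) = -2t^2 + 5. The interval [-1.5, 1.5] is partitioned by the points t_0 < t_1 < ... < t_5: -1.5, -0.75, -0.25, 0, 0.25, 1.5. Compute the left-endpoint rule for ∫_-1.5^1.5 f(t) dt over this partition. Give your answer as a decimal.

10.875

Subinterval widths: 0.75, 0.5, 0.25, 0.25, 1.25.
Left endpoints: -1.5, -0.75, -0.25, 0, 0.25.
f(-1.5) = 0.5, f(-0.75) = 3.875, f(-0.25) = 4.875, f(0) = 5, f(0.25) = 4.875.
Sum = Σ Δt_i · f(t_i).
Sum = 10.875.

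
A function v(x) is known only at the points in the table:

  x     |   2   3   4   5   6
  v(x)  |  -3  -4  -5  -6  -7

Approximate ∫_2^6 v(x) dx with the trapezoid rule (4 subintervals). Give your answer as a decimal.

Δx = 1.
T_4 = (1/2)·[(-3) + 2·(-4) + 2·(-5) + 2·(-6) + (-7)] = -20.

-20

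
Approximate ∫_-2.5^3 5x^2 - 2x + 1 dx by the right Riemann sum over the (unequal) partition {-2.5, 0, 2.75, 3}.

104.109375

Subinterval widths: 2.5, 2.75, 0.25.
Right endpoints: 0, 2.75, 3.
f(0) = 1, f(2.75) = 33.3125, f(3) = 40.
Sum = Σ Δx_i · f(x_i).
Sum = 104.109375.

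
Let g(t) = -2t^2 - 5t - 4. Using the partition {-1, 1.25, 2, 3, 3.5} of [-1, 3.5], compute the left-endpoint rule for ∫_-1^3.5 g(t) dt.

-52.78125

Subinterval widths: 2.25, 0.75, 1, 0.5.
Left endpoints: -1, 1.25, 2, 3.
g(-1) = -1, g(1.25) = -13.375, g(2) = -22, g(3) = -37.
Sum = Σ Δt_i · g(t_i).
Sum = -52.78125.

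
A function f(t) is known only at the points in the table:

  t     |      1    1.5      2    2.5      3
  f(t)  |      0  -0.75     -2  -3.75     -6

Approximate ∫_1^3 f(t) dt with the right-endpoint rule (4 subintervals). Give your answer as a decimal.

-6.25

Δt = 0.5.
Sum = 0.5·[(-0.75) + (-2) + (-3.75) + (-6)] = -6.25.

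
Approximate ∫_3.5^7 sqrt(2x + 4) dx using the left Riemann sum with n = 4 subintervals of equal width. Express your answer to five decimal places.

12.88556

Δx = (7 − 3.5)/4 = 0.875.
Left endpoints: 3.5, 4.375, 5.25, 6.125.
f(3.5) ≈ 3.31662, f(4.375) ≈ 3.57071, f(5.25) ≈ 3.80789, f(6.125) ≈ 4.03113.
Sum = Δx · [f(3.5) + f(4.375) + f(5.25) + f(6.125)].
Sum ≈ 12.88556.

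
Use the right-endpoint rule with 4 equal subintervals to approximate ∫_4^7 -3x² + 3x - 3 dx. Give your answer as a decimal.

-273.09375

Δx = (7 − 4)/4 = 0.75.
Right endpoints: 4.75, 5.5, 6.25, 7.
f(4.75) = -56.4375, f(5.5) = -77.25, f(6.25) = -101.4375, f(7) = -129.
Sum = Δx · [f(4.75) + f(5.5) + f(6.25) + f(7)].
Sum = -273.09375.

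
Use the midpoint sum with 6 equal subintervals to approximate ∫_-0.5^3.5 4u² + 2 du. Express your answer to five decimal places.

64.74074

Δu = (3.5 − (-0.5))/6 = 2/3.
Midpoints: -1/6, 0.5, 7/6, 11/6, 2.5, 19/6.
f(-1/6) = 19/9, f(0.5) = 3, f(7/6) = 67/9, f(11/6) = 139/9, f(2.5) = 27, f(19/6) = 379/9.
Sum = Δu · [f(-1/6) + f(0.5) + f(7/6) + ...].
Sum ≈ 64.74074.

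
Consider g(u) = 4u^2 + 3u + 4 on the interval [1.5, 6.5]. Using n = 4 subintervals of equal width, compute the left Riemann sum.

337.5

Δu = (6.5 − 1.5)/4 = 1.25.
Left endpoints: 1.5, 2.75, 4, 5.25.
g(1.5) = 17.5, g(2.75) = 42.5, g(4) = 80, g(5.25) = 130.
Sum = Δu · [g(1.5) + g(2.75) + g(4) + g(5.25)].
Sum = 337.5.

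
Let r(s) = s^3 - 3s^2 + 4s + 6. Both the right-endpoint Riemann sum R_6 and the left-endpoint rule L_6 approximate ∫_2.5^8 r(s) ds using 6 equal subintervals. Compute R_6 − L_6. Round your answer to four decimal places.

316.3646

R_6 ≈ 834.362413.
L_6 ≈ 517.997830.
R_6 − L_6 ≈ 316.3646.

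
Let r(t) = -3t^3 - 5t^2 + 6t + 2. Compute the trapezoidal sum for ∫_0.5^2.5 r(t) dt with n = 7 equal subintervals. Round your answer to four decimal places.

-33.5867

Δt = (2.5 − 0.5)/7 = 2/7.
r(0.5) = 3.375, r(11/14) = 5961/2744, r(15/14) = -2747/2744, r(19/14) = -18015/2744, r(23/14) = -40995/2744, r(27/14) = -72839/2744, r(31/14) = -114699/2744, r(2.5) = -61.125.
T_7 = (Δt/2)·[r(t_0) + 2r(t_1) + ... + 2r(t_{6}) + r(t_7)].
Sum ≈ -33.5867.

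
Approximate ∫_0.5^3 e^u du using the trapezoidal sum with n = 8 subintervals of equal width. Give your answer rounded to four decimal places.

Δu = (3 − 0.5)/8 = 0.3125.
f(0.5) ≈ 1.6487, f(0.8125) ≈ 2.2535, f(1.125) ≈ 3.0802, f(1.4375) ≈ 4.2102, f(1.75) ≈ 5.7546, f(2.0625) ≈ 7.8656, f(2.375) ≈ 10.7510, f(2.6875) ≈ 14.6949, f(3) ≈ 20.0855.
T_8 = (Δu/2)·[f(u_0) + 2f(u_1) + ... + 2f(u_{7}) + f(u_8)].
Sum ≈ 18.5866.

18.5866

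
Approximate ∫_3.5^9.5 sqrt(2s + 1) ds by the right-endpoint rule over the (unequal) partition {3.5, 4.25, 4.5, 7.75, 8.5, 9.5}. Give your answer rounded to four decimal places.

23.9579

Subinterval widths: 0.75, 0.25, 3.25, 0.75, 1.
Right endpoints: 4.25, 4.5, 7.75, 8.5, 9.5.
f(4.25) ≈ 3.0822, f(4.5) ≈ 3.1623, f(7.75) ≈ 4.0620, f(8.5) ≈ 4.2426, f(9.5) ≈ 4.4721.
Sum = Σ Δs_i · f(s_i).
Sum ≈ 23.9579.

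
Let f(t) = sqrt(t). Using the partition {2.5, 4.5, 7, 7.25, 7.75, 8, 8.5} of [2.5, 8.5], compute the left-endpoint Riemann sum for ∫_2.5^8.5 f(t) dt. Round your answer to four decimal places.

12.5835

Subinterval widths: 2, 2.5, 0.25, 0.5, 0.25, 0.5.
Left endpoints: 2.5, 4.5, 7, 7.25, 7.75, 8.
f(2.5) ≈ 1.5811, f(4.5) ≈ 2.1213, f(7) ≈ 2.6458, f(7.25) ≈ 2.6926, f(7.75) ≈ 2.7839, f(8) ≈ 2.8284.
Sum = Σ Δt_i · f(t_i).
Sum ≈ 12.5835.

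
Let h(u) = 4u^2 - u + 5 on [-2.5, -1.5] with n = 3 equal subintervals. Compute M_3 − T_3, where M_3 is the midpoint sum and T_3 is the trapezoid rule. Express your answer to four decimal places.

M_3 ≈ 23.296296.
T_3 ≈ 23.407407.
M_3 − T_3 ≈ -0.1111.

-0.1111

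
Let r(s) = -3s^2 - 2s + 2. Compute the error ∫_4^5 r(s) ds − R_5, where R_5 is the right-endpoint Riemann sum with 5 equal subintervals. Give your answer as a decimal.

2.92

Exact integral: ∫_4^5 r(s) ds = -68.
R_5 = -70.92.
Error = -68 − (-70.92) = 2.92.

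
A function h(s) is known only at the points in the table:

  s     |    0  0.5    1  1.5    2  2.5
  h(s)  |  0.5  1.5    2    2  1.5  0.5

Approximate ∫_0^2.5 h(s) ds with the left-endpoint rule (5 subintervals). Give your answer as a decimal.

Δs = 0.5.
Sum = 0.5·[0.5 + 1.5 + 2 + 2 + 1.5] = 3.75.

3.75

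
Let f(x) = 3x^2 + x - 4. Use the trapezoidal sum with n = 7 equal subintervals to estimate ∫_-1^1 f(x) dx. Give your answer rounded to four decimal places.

Δx = (1 − (-1))/7 = 2/7.
f(-1) = -2, f(-5/7) = -156/49, f(-3/7) = -190/49, f(-1/7) = -200/49, f(1/7) = -186/49, f(3/7) = -148/49, f(5/7) = -86/49, f(1) = 0.
T_7 = (Δx/2)·[f(x_0) + 2f(x_1) + ... + 2f(x_{6}) + f(x_7)].
Sum ≈ -5.9184.

-5.9184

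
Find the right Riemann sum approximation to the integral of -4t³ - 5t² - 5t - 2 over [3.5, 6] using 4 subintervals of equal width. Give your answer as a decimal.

Δt = (6 − 3.5)/4 = 0.625.
Right endpoints: 4.125, 4.75, 5.375, 6.
f(4.125) = -388.4609375, f(4.75) = -567.25, f(5.375) = -794.4765625, f(6) = -1076.
Sum = Δt · [f(4.125) + f(4.75) + f(5.375) + f(6)].
Sum = -1766.3671875.

-1766.3671875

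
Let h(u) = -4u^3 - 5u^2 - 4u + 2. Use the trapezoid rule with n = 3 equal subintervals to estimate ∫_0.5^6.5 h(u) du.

Δu = (6.5 − 0.5)/3 = 2.
h(0.5) = -1.75, h(2.5) = -101.75, h(4.5) = -481.75, h(6.5) = -1333.75.
T_3 = (Δu/2)·[h(u_0) + 2h(u_1) + 2h(u_2) + h(u_3)].
Sum = -2502.5.

-2502.5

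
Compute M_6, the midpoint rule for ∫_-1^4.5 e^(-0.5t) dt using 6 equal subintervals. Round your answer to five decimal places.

Δt = (4.5 − (-1))/6 = 11/12.
Midpoints: -13/24, 0.375, 31/24, 53/24, 3.125, 97/24.
f(-13/24) ≈ 1.31106, f(0.375) ≈ 0.82903, f(31/24) ≈ 0.52423, f(53/24) ≈ 0.33149, f(3.125) ≈ 0.20961, f(97/24) ≈ 0.13254.
Sum = Δt · [f(-13/24) + f(0.375) + f(31/24) + ...].
Sum ≈ 3.05979.

3.05979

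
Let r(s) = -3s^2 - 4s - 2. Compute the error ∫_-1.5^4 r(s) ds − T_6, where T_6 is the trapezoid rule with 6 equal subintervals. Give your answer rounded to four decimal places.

2.3108

Exact integral: ∫_-1.5^4 r(s) ds = -105.875.
T_6 ≈ -108.185764.
Error ≈ -105.875 − (-108.185764) ≈ 2.3108.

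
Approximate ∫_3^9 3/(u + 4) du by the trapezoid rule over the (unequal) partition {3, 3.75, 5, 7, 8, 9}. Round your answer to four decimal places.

Subinterval widths: 0.75, 1.25, 2, 1, 1.
f(3) = 3/7, f(3.75) = 12/31, f(5) = 1/3, f(7) = 3/11, f(8) = 0.25, f(9) = 3/13.
On each subinterval the trapezoid contributes (Δu_i/2)·[f(u_{i-1}) + f(u_i)].
Sum ≈ 1.8640.

1.8640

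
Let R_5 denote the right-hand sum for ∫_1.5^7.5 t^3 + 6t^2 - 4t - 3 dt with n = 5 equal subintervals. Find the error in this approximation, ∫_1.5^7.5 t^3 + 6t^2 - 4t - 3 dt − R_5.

-459.18

Exact integral: ∫_1.5^7.5 f(t) dt = 1500.75.
R_5 = 1959.93.
Error = 1500.75 − 1959.93 = -459.18.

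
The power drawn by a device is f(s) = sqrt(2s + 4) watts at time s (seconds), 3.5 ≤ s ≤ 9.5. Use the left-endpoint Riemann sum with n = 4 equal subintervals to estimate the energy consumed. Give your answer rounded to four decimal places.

Δs = (9.5 − 3.5)/4 = 1.5.
Left endpoints: 3.5, 5, 6.5, 8.
f(3.5) ≈ 3.3166, f(5) ≈ 3.7417, f(6.5) ≈ 4.1231, f(8) ≈ 4.4721.
Sum = Δs · [f(3.5) + f(5) + f(6.5) + f(8)].
Sum ≈ 23.4803.

23.4803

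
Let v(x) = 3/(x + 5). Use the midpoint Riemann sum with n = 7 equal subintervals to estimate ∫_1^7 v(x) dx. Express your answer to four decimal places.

2.0775

Δx = (7 − 1)/7 = 6/7.
Midpoints: 10/7, 16/7, 22/7, 4, 34/7, 40/7, 46/7.
v(10/7) = 7/15, v(16/7) = 7/17, v(22/7) = 7/19, v(4) = 1/3, v(34/7) = 7/23, v(40/7) = 0.28, v(46/7) = 7/27.
Sum = Δx · [v(10/7) + v(16/7) + v(22/7) + ...].
Sum ≈ 2.0775.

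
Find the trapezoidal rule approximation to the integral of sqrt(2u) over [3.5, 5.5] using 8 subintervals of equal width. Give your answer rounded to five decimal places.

Δu = (5.5 − 3.5)/8 = 0.25.
f(3.5) ≈ 2.64575, f(3.75) ≈ 2.73861, f(4) ≈ 2.82843, f(4.25) ≈ 2.91548, f(4.5) ≈ 3.00000, f(4.75) ≈ 3.08221, f(5) ≈ 3.16228, f(5.25) ≈ 3.24037, f(5.5) ≈ 3.31662.
T_8 = (Δu/2)·[f(u_0) + 2f(u_1) + ... + 2f(u_{7}) + f(u_8)].
Sum ≈ 5.98714.

5.98714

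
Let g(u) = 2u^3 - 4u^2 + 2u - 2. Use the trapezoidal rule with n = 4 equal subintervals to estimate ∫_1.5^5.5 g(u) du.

269

Δu = (5.5 − 1.5)/4 = 1.
g(1.5) = -1.25, g(2.5) = 9.25, g(3.5) = 41.75, g(4.5) = 108.25, g(5.5) = 220.75.
T_4 = (Δu/2)·[g(u_0) + 2g(u_1) + 2g(u_2) + 2g(u_3) + g(u_4)].
Sum = 269.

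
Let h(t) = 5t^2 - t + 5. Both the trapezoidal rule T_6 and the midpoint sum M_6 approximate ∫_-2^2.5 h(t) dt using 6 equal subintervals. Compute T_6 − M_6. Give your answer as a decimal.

3.1640625

T_6 = 62.859375.
M_6 = 59.6953125.
T_6 − M_6 = 3.1640625.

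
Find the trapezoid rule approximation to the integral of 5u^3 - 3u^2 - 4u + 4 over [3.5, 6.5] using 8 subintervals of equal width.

1769.0625

Δu = (6.5 − 3.5)/8 = 0.375.
f(3.5) = 167.625, f(3.875) = 120003/512, f(4.25) = 316.640625, f(4.625) = 212985/512, f(5) = 534, f(5.375) = 344199/512, f(5.75) = 832.359375, f(6.125) = 520125/512, f(6.5) = 1224.375.
T_8 = (Δu/2)·[f(u_0) + 2f(u_1) + ... + 2f(u_{7}) + f(u_8)].
Sum = 1769.0625.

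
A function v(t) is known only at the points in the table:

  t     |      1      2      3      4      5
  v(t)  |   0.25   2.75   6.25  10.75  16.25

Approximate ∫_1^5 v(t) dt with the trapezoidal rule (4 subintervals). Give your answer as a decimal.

Δt = 1.
T_4 = (1/2)·[0.25 + 2·2.75 + 2·6.25 + 2·10.75 + 16.25] = 28.

28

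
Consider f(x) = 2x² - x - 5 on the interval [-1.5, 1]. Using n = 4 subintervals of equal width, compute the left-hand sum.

-7.0703125

Δx = (1 − (-1.5))/4 = 0.625.
Left endpoints: -1.5, -0.875, -0.25, 0.375.
f(-1.5) = 1, f(-0.875) = -2.59375, f(-0.25) = -4.625, f(0.375) = -5.09375.
Sum = Δx · [f(-1.5) + f(-0.875) + f(-0.25) + f(0.375)].
Sum = -7.0703125.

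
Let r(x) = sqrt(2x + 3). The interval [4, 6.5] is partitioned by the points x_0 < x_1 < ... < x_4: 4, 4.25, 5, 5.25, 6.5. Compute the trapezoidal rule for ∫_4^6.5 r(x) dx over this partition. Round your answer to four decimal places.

9.1686

Subinterval widths: 0.25, 0.75, 0.25, 1.25.
r(4) ≈ 3.3166, r(4.25) ≈ 3.3912, r(5) ≈ 3.6056, r(5.25) ≈ 3.6742, r(6.5) ≈ 4.0000.
On each subinterval the trapezoid contributes (Δx_i/2)·[r(x_{i-1}) + r(x_i)].
Sum ≈ 9.1686.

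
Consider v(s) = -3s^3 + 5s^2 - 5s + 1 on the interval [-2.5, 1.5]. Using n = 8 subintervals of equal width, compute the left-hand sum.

Δs = (1.5 − (-2.5))/8 = 0.5.
Left endpoints: -2.5, -2, -1.5, -1, -0.5, 0, 0.5, 1.
v(-2.5) = 91.625, v(-2) = 55, v(-1.5) = 29.875, v(-1) = 14, v(-0.5) = 5.125, v(0) = 1, v(0.5) = -0.625, v(1) = -2.
Sum = Δs · [v(-2.5) + v(-2) + v(-1.5) + ...].
Sum = 97.

97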